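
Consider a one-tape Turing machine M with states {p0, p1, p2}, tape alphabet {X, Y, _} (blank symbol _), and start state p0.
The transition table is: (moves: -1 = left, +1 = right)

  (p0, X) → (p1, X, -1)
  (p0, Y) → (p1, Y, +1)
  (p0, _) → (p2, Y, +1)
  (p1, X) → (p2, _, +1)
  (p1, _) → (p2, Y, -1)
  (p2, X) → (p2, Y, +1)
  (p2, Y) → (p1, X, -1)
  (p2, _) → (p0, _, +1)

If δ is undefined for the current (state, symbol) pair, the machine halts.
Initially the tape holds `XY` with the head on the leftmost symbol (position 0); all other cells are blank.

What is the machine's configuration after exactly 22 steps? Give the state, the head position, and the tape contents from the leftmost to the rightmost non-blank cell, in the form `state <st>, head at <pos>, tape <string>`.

state p1, head at -4, tape XYXXX

state=p0 head=0 tape=____[X]Y   (p0,X)→(p1,X,-1)
state=p1 head=-1 tape=___[_]XY   (p1,_)→(p2,Y,-1)
state=p2 head=-2 tape=__[_]YXY   (p2,_)→(p0,_,+1)
state=p0 head=-1 tape=___[Y]XY   (p0,Y)→(p1,Y,+1)
state=p1 head=0 tape=___Y[X]Y   (p1,X)→(p2,_,+1)
state=p2 head=1 tape=___Y_[Y]   (p2,Y)→(p1,X,-1)
state=p1 head=0 tape=___Y[_]X   (p1,_)→(p2,Y,-1)
state=p2 head=-1 tape=___[Y]YX   (p2,Y)→(p1,X,-1)
state=p1 head=-2 tape=__[_]XYX   (p1,_)→(p2,Y,-1)
state=p2 head=-3 tape=_[_]YXYX   (p2,_)→(p0,_,+1)
state=p0 head=-2 tape=__[Y]XYX   (p0,Y)→(p1,Y,+1)
state=p1 head=-1 tape=__Y[X]YX   (p1,X)→(p2,_,+1)
state=p2 head=0 tape=__Y_[Y]X   (p2,Y)→(p1,X,-1)
state=p1 head=-1 tape=__Y[_]XX   (p1,_)→(p2,Y,-1)
state=p2 head=-2 tape=__[Y]YXX   (p2,Y)→(p1,X,-1)
state=p1 head=-3 tape=_[_]XYXX   (p1,_)→(p2,Y,-1)
state=p2 head=-4 tape=[_]YXYXX   (p2,_)→(p0,_,+1)
state=p0 head=-3 tape=_[Y]XYXX   (p0,Y)→(p1,Y,+1)
state=p1 head=-2 tape=_Y[X]YXX   (p1,X)→(p2,_,+1)
state=p2 head=-1 tape=_Y_[Y]XX   (p2,Y)→(p1,X,-1)
state=p1 head=-2 tape=_Y[_]XXX   (p1,_)→(p2,Y,-1)
state=p2 head=-3 tape=_[Y]YXXX   (p2,Y)→(p1,X,-1)
state=p1 head=-4 tape=[_]XYXXX
After 22 steps: state p1, head at -4, tape XYXXX.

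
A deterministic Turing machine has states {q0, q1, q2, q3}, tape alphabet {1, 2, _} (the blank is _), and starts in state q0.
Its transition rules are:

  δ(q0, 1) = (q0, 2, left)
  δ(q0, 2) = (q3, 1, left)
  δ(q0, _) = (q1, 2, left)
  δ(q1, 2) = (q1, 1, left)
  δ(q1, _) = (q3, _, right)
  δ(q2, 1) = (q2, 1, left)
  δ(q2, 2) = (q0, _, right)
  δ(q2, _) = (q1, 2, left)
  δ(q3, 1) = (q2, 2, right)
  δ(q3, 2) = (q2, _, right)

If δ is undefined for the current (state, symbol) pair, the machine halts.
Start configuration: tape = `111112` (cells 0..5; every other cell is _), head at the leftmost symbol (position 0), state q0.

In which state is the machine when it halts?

state=q0 head=0 tape=__[1]11112   (q0,1)→(q0,2,left)
state=q0 head=-1 tape=_[_]211112   (q0,_)→(q1,2,left)
state=q1 head=-2 tape=[_]2211112   (q1,_)→(q3,_,right)
state=q3 head=-1 tape=_[2]211112   (q3,2)→(q2,_,right)
state=q2 head=0 tape=__[2]11112   (q2,2)→(q0,_,right)
state=q0 head=1 tape=___[1]1112   (q0,1)→(q0,2,left)
state=q0 head=0 tape=__[_]21112   (q0,_)→(q1,2,left)
state=q1 head=-1 tape=_[_]221112   (q1,_)→(q3,_,right)
state=q3 head=0 tape=__[2]21112   (q3,2)→(q2,_,right)
state=q2 head=1 tape=___[2]1112   (q2,2)→(q0,_,right)
state=q0 head=2 tape=____[1]112   (q0,1)→(q0,2,left)
state=q0 head=1 tape=___[_]2112   (q0,_)→(q1,2,left)
state=q1 head=0 tape=__[_]22112   (q1,_)→(q3,_,right)
state=q3 head=1 tape=___[2]2112   (q3,2)→(q2,_,right)
state=q2 head=2 tape=____[2]112   (q2,2)→(q0,_,right)
state=q0 head=3 tape=_____[1]12   (q0,1)→(q0,2,left)
state=q0 head=2 tape=____[_]212   (q0,_)→(q1,2,left)
state=q1 head=1 tape=___[_]2212   (q1,_)→(q3,_,right)
state=q3 head=2 tape=____[2]212   (q3,2)→(q2,_,right)
state=q2 head=3 tape=_____[2]12   (q2,2)→(q0,_,right)
state=q0 head=4 tape=______[1]2   (q0,1)→(q0,2,left)
state=q0 head=3 tape=_____[_]22   (q0,_)→(q1,2,left)
state=q1 head=2 tape=____[_]222   (q1,_)→(q3,_,right)
state=q3 head=3 tape=_____[2]22   (q3,2)→(q2,_,right)
state=q2 head=4 tape=______[2]2   (q2,2)→(q0,_,right)
state=q0 head=5 tape=_______[2]   (q0,2)→(q3,1,left)
state=q3 head=4 tape=______[_]1
No transition is defined for (q3, _); M halts in state q3.

q3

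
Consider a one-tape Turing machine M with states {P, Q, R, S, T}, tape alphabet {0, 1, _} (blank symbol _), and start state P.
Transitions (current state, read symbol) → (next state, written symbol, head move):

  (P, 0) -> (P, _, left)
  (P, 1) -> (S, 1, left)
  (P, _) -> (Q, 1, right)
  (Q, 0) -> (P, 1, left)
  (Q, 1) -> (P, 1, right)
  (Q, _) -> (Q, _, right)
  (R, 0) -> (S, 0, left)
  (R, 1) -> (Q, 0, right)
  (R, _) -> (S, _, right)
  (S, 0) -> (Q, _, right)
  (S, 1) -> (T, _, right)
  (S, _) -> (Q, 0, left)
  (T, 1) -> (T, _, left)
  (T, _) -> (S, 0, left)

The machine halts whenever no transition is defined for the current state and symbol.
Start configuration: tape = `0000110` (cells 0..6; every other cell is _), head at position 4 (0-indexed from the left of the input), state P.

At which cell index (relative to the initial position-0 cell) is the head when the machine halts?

1

P | _0000[1]10   read 1 → write 1, move left, go to S
S | _000[0]110   read 0 → write _, move right, go to Q
Q | _000_[1]10   read 1 → write 1, move right, go to P
P | _000_1[1]0   read 1 → write 1, move left, go to S
S | _000_[1]10   read 1 → write _, move right, go to T
T | _000__[1]0   read 1 → write _, move left, go to T
T | _000_[_]_0   read _ → write 0, move left, go to S
S | _000[_]0_0   read _ → write 0, move left, go to Q
Q | _00[0]00_0   read 0 → write 1, move left, go to P
P | _0[0]100_0   read 0 → write _, move left, go to P
P | _[0]_100_0   read 0 → write _, move left, go to P
P | [_]__100_0   read _ → write 1, move right, go to Q
Q | 1[_]_100_0   read _ → write _, move right, go to Q
Q | 1_[_]100_0   read _ → write _, move right, go to Q
Q | 1__[1]00_0   read 1 → write 1, move right, go to P
P | 1__1[0]0_0   read 0 → write _, move left, go to P
P | 1__[1]_0_0   read 1 → write 1, move left, go to S
S | 1_[_]1_0_0   read _ → write 0, move left, go to Q
Q | 1[_]01_0_0   read _ → write _, move right, go to Q
Q | 1_[0]1_0_0   read 0 → write 1, move left, go to P
P | 1[_]11_0_0   read _ → write 1, move right, go to Q
Q | 11[1]1_0_0   read 1 → write 1, move right, go to P
P | 111[1]_0_0   read 1 → write 1, move left, go to S
S | 11[1]1_0_0   read 1 → write _, move right, go to T
T | 11_[1]_0_0   read 1 → write _, move left, go to T
T | 11[_]__0_0   read _ → write 0, move left, go to S
S | 1[1]0__0_0   read 1 → write _, move right, go to T
T | 1_[0]__0_0
At halt the head is at cell 1.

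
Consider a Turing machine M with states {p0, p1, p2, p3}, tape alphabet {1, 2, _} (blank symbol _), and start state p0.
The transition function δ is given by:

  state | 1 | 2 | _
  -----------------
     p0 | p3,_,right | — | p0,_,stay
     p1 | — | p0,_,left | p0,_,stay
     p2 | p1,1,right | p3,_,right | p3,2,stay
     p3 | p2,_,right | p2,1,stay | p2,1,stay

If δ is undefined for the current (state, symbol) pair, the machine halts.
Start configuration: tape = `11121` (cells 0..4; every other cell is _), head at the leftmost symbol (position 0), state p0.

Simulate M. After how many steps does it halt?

state=p0 head=0 tape=[1]1121   (p0,1)→(p3,_,right)
state=p3 head=1 tape=_[1]121   (p3,1)→(p2,_,right)
state=p2 head=2 tape=__[1]21   (p2,1)→(p1,1,right)
state=p1 head=3 tape=__1[2]1   (p1,2)→(p0,_,left)
state=p0 head=2 tape=__[1]_1   (p0,1)→(p3,_,right)
state=p3 head=3 tape=___[_]1   (p3,_)→(p2,1,stay)
state=p2 head=3 tape=___[1]1   (p2,1)→(p1,1,right)
state=p1 head=4 tape=___1[1]
M halts after 7 transitions.

7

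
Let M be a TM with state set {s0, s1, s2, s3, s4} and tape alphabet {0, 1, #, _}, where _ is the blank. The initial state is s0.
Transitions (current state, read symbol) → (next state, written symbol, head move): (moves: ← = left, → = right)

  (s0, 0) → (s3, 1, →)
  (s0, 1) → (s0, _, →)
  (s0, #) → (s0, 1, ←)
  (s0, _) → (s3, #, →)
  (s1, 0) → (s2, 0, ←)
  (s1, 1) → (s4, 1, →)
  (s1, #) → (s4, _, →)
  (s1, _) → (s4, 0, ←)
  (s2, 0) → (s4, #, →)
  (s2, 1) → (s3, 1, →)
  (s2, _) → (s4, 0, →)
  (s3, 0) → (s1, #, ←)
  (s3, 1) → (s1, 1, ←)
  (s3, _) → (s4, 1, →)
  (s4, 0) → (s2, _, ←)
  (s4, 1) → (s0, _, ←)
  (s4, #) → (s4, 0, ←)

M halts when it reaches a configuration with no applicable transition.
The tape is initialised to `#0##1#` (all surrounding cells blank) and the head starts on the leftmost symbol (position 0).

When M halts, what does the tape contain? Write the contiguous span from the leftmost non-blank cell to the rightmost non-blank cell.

s0 | _[#]0##1#   read # → write 1, move ←, go to s0
s0 | [_]10##1#   read _ → write #, move →, go to s3
s3 | #[1]0##1#   read 1 → write 1, move ←, go to s1
s1 | [#]10##1#   read # → write _, move →, go to s4
s4 | _[1]0##1#   read 1 → write _, move ←, go to s0
s0 | [_]_0##1#   read _ → write #, move →, go to s3
s3 | #[_]0##1#   read _ → write 1, move →, go to s4
s4 | #1[0]##1#   read 0 → write _, move ←, go to s2
s2 | #[1]_##1#   read 1 → write 1, move →, go to s3
s3 | #1[_]##1#   read _ → write 1, move →, go to s4
s4 | #11[#]#1#   read # → write 0, move ←, go to s4
s4 | #1[1]0#1#   read 1 → write _, move ←, go to s0
s0 | #[1]_0#1#   read 1 → write _, move →, go to s0
s0 | #_[_]0#1#   read _ → write #, move →, go to s3
s3 | #_#[0]#1#   read 0 → write #, move ←, go to s1
s1 | #_[#]##1#   read # → write _, move →, go to s4
s4 | #__[#]#1#   read # → write 0, move ←, go to s4
s4 | #_[_]0#1#
The non-blank tape span at halt is #__0#1#.

#__0#1#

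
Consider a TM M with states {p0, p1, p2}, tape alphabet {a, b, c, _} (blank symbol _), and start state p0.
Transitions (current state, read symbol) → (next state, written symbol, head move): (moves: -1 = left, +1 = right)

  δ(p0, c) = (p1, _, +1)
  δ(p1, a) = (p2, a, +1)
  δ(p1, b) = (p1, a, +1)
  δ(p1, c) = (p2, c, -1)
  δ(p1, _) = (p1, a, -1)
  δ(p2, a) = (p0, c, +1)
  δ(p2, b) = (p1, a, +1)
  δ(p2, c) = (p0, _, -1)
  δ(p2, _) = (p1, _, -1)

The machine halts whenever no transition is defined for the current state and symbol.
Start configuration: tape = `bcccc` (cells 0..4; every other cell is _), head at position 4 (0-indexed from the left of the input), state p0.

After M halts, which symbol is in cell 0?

state=p0 head=4 tape=bccc[c]__   (p0,c)→(p1,_,+1)
state=p1 head=5 tape=bccc_[_]_   (p1,_)→(p1,a,-1)
state=p1 head=4 tape=bccc[_]a_   (p1,_)→(p1,a,-1)
state=p1 head=3 tape=bcc[c]aa_   (p1,c)→(p2,c,-1)
state=p2 head=2 tape=bc[c]caa_   (p2,c)→(p0,_,-1)
state=p0 head=1 tape=b[c]_caa_   (p0,c)→(p1,_,+1)
state=p1 head=2 tape=b_[_]caa_   (p1,_)→(p1,a,-1)
state=p1 head=1 tape=b[_]acaa_   (p1,_)→(p1,a,-1)
state=p1 head=0 tape=[b]aacaa_   (p1,b)→(p1,a,+1)
state=p1 head=1 tape=a[a]acaa_   (p1,a)→(p2,a,+1)
state=p2 head=2 tape=aa[a]caa_   (p2,a)→(p0,c,+1)
state=p0 head=3 tape=aac[c]aa_   (p0,c)→(p1,_,+1)
state=p1 head=4 tape=aac_[a]a_   (p1,a)→(p2,a,+1)
state=p2 head=5 tape=aac_a[a]_   (p2,a)→(p0,c,+1)
state=p0 head=6 tape=aac_ac[_]
Cell 0 holds a when M halts.

a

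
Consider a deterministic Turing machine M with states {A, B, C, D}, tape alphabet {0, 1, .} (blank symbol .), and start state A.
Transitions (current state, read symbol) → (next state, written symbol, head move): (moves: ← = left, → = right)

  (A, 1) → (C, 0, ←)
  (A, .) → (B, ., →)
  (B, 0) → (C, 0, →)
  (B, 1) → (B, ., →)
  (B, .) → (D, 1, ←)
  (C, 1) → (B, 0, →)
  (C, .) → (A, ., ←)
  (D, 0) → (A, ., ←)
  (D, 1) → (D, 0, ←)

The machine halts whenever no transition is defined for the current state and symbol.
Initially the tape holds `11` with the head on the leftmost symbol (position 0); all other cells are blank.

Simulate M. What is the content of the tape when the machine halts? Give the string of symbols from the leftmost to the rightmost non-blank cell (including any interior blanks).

A | ..[1]1   read 1 → write 0, move ←, go to C
C | .[.]01   read . → write ., move ←, go to A
A | [.].01   read . → write ., move →, go to B
B | .[.]01   read . → write 1, move ←, go to D
D | [.]101
The non-blank tape span at halt is 101.

101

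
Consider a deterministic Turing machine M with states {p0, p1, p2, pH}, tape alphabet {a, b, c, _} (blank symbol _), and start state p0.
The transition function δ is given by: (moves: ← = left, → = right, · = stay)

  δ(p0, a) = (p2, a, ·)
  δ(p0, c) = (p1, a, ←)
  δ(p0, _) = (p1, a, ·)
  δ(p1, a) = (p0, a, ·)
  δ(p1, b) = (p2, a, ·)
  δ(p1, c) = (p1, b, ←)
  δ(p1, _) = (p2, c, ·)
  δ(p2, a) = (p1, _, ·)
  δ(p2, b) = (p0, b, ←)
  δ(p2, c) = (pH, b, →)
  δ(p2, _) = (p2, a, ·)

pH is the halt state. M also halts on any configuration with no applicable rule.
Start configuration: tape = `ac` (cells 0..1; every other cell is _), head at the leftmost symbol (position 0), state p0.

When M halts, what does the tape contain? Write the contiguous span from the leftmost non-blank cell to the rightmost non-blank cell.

bc

state=p0 head=0 tape=[a]c   (p0,a)→(p2,a,·)
state=p2 head=0 tape=[a]c   (p2,a)→(p1,_,·)
state=p1 head=0 tape=[_]c   (p1,_)→(p2,c,·)
state=p2 head=0 tape=[c]c   (p2,c)→(pH,b,→)
state=pH head=1 tape=b[c]
The non-blank tape span at halt is bc.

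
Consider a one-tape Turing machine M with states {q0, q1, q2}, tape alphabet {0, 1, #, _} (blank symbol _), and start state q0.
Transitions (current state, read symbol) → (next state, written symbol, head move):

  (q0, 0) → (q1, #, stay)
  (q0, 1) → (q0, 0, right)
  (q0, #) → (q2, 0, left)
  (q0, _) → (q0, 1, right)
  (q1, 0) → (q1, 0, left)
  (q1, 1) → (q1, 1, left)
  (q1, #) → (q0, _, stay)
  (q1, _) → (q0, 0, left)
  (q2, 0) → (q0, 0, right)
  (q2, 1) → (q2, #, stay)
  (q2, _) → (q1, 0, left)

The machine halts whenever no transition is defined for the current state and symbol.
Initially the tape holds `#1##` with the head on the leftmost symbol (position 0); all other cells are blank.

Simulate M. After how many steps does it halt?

21

state=q0 head=0 tape=___[#]1##   (q0,#)→(q2,0,left)
state=q2 head=-1 tape=__[_]01##   (q2,_)→(q1,0,left)
state=q1 head=-2 tape=_[_]001##   (q1,_)→(q0,0,left)
state=q0 head=-3 tape=[_]0001##   (q0,_)→(q0,1,right)
state=q0 head=-2 tape=1[0]001##   (q0,0)→(q1,#,stay)
state=q1 head=-2 tape=1[#]001##   (q1,#)→(q0,_,stay)
state=q0 head=-2 tape=1[_]001##   (q0,_)→(q0,1,right)
state=q0 head=-1 tape=11[0]01##   (q0,0)→(q1,#,stay)
state=q1 head=-1 tape=11[#]01##   (q1,#)→(q0,_,stay)
state=q0 head=-1 tape=11[_]01##   (q0,_)→(q0,1,right)
state=q0 head=0 tape=111[0]1##   (q0,0)→(q1,#,stay)
state=q1 head=0 tape=111[#]1##   (q1,#)→(q0,_,stay)
state=q0 head=0 tape=111[_]1##   (q0,_)→(q0,1,right)
state=q0 head=1 tape=1111[1]##   (q0,1)→(q0,0,right)
state=q0 head=2 tape=11110[#]#   (q0,#)→(q2,0,left)
state=q2 head=1 tape=1111[0]0#   (q2,0)→(q0,0,right)
state=q0 head=2 tape=11110[0]#   (q0,0)→(q1,#,stay)
state=q1 head=2 tape=11110[#]#   (q1,#)→(q0,_,stay)
state=q0 head=2 tape=11110[_]#   (q0,_)→(q0,1,right)
state=q0 head=3 tape=111101[#]   (q0,#)→(q2,0,left)
state=q2 head=2 tape=11110[1]0   (q2,1)→(q2,#,stay)
state=q2 head=2 tape=11110[#]0
M halts after 21 transitions.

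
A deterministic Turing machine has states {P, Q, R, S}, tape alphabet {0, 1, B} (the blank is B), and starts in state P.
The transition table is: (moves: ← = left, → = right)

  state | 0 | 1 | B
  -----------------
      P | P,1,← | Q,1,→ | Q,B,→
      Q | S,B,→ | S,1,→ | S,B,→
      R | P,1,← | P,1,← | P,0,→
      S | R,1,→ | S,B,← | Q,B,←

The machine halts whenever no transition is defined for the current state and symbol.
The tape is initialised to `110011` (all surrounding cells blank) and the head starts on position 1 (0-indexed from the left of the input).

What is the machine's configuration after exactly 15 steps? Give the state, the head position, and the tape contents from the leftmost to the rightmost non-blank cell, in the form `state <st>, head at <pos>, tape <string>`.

state=P head=1 tape=1[1]0011   (P,1)→(Q,1,→)
state=Q head=2 tape=11[0]011   (Q,0)→(S,B,→)
state=S head=3 tape=11B[0]11   (S,0)→(R,1,→)
state=R head=4 tape=11B1[1]1   (R,1)→(P,1,←)
state=P head=3 tape=11B[1]11   (P,1)→(Q,1,→)
state=Q head=4 tape=11B1[1]1   (Q,1)→(S,1,→)
state=S head=5 tape=11B11[1]   (S,1)→(S,B,←)
state=S head=4 tape=11B1[1]B   (S,1)→(S,B,←)
state=S head=3 tape=11B[1]BB   (S,1)→(S,B,←)
state=S head=2 tape=11[B]BBB   (S,B)→(Q,B,←)
state=Q head=1 tape=1[1]BBBB   (Q,1)→(S,1,→)
state=S head=2 tape=11[B]BBB   (S,B)→(Q,B,←)
state=Q head=1 tape=1[1]BBBB   (Q,1)→(S,1,→)
state=S head=2 tape=11[B]BBB   (S,B)→(Q,B,←)
state=Q head=1 tape=1[1]BBBB   (Q,1)→(S,1,→)
state=S head=2 tape=11[B]BBB
After 15 steps: state S, head at 2, tape 11.

state S, head at 2, tape 11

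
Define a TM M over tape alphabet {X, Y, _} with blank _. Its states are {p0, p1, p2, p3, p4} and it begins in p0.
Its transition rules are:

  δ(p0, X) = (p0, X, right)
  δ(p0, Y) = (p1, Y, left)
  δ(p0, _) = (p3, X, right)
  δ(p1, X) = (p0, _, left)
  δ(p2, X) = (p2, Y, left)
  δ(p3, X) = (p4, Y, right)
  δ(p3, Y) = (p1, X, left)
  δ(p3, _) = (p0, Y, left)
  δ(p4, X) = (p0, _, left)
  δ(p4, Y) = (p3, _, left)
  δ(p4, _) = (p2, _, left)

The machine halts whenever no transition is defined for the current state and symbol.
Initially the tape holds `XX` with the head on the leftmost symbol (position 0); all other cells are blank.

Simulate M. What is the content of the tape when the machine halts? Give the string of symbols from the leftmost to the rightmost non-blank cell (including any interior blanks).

XXXY

state=p0 head=0 tape=[X]X___   (p0,X)→(p0,X,right)
state=p0 head=1 tape=X[X]___   (p0,X)→(p0,X,right)
state=p0 head=2 tape=XX[_]__   (p0,_)→(p3,X,right)
state=p3 head=3 tape=XXX[_]_   (p3,_)→(p0,Y,left)
state=p0 head=2 tape=XX[X]Y_   (p0,X)→(p0,X,right)
state=p0 head=3 tape=XXX[Y]_   (p0,Y)→(p1,Y,left)
state=p1 head=2 tape=XX[X]Y_   (p1,X)→(p0,_,left)
state=p0 head=1 tape=X[X]_Y_   (p0,X)→(p0,X,right)
state=p0 head=2 tape=XX[_]Y_   (p0,_)→(p3,X,right)
state=p3 head=3 tape=XXX[Y]_   (p3,Y)→(p1,X,left)
state=p1 head=2 tape=XX[X]X_   (p1,X)→(p0,_,left)
state=p0 head=1 tape=X[X]_X_   (p0,X)→(p0,X,right)
state=p0 head=2 tape=XX[_]X_   (p0,_)→(p3,X,right)
state=p3 head=3 tape=XXX[X]_   (p3,X)→(p4,Y,right)
state=p4 head=4 tape=XXXY[_]   (p4,_)→(p2,_,left)
state=p2 head=3 tape=XXX[Y]_
The non-blank tape span at halt is XXXY.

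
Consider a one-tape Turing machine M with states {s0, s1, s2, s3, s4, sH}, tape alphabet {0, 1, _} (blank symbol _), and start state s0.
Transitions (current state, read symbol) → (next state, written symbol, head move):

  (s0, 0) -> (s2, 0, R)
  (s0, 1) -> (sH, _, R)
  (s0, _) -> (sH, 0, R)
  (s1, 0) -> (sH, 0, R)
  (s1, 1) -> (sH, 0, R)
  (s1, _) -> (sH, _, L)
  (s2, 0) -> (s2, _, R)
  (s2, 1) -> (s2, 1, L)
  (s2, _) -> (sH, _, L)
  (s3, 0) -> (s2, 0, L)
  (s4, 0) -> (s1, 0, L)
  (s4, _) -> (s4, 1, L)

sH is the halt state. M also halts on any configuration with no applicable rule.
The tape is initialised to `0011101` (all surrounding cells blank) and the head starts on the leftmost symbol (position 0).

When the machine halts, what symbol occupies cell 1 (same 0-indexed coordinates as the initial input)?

s0 | [0]011101   read 0 → write 0, move R, go to s2
s2 | 0[0]11101   read 0 → write _, move R, go to s2
s2 | 0_[1]1101   read 1 → write 1, move L, go to s2
s2 | 0[_]11101   read _ → write _, move L, go to sH
sH | [0]_11101
Cell 1 holds _ when M halts.

_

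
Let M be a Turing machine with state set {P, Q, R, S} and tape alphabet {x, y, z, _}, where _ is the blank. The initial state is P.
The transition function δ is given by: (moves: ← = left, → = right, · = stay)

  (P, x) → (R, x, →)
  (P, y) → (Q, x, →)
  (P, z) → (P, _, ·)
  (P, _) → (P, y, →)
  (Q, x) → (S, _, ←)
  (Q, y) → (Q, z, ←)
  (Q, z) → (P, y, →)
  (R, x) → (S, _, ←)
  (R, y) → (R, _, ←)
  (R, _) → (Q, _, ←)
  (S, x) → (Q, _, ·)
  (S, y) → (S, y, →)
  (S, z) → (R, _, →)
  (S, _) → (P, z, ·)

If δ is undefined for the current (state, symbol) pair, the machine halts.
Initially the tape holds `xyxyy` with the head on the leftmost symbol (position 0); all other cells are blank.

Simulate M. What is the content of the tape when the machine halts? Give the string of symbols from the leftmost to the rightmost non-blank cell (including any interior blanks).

state=P head=0 tape=_[x]yxyy_   (P,x)→(R,x,→)
state=R head=1 tape=_x[y]xyy_   (R,y)→(R,_,←)
state=R head=0 tape=_[x]_xyy_   (R,x)→(S,_,←)
state=S head=-1 tape=[_]__xyy_   (S,_)→(P,z,·)
state=P head=-1 tape=[z]__xyy_   (P,z)→(P,_,·)
state=P head=-1 tape=[_]__xyy_   (P,_)→(P,y,→)
state=P head=0 tape=y[_]_xyy_   (P,_)→(P,y,→)
state=P head=1 tape=yy[_]xyy_   (P,_)→(P,y,→)
state=P head=2 tape=yyy[x]yy_   (P,x)→(R,x,→)
state=R head=3 tape=yyyx[y]y_   (R,y)→(R,_,←)
state=R head=2 tape=yyy[x]_y_   (R,x)→(S,_,←)
state=S head=1 tape=yy[y]__y_   (S,y)→(S,y,→)
state=S head=2 tape=yyy[_]_y_   (S,_)→(P,z,·)
state=P head=2 tape=yyy[z]_y_   (P,z)→(P,_,·)
state=P head=2 tape=yyy[_]_y_   (P,_)→(P,y,→)
state=P head=3 tape=yyyy[_]y_   (P,_)→(P,y,→)
state=P head=4 tape=yyyyy[y]_   (P,y)→(Q,x,→)
state=Q head=5 tape=yyyyyx[_]
The non-blank tape span at halt is yyyyyx.

yyyyyx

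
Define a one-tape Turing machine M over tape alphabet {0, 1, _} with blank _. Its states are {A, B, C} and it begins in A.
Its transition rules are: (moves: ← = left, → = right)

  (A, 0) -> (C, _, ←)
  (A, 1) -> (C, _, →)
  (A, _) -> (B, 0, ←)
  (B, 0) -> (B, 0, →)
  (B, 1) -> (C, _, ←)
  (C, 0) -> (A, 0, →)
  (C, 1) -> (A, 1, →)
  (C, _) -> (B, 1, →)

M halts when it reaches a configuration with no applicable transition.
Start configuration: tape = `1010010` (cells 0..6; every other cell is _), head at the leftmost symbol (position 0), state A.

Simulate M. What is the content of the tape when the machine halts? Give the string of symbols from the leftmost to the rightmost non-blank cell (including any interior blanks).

0_0000

A | [1]010010_   read 1 → write _, move →, go to C
C | _[0]10010_   read 0 → write 0, move →, go to A
A | _0[1]0010_   read 1 → write _, move →, go to C
C | _0_[0]010_   read 0 → write 0, move →, go to A
A | _0_0[0]10_   read 0 → write _, move ←, go to C
C | _0_[0]_10_   read 0 → write 0, move →, go to A
A | _0_0[_]10_   read _ → write 0, move ←, go to B
B | _0_[0]010_   read 0 → write 0, move →, go to B
B | _0_0[0]10_   read 0 → write 0, move →, go to B
B | _0_00[1]0_   read 1 → write _, move ←, go to C
C | _0_0[0]_0_   read 0 → write 0, move →, go to A
A | _0_00[_]0_   read _ → write 0, move ←, go to B
B | _0_0[0]00_   read 0 → write 0, move →, go to B
B | _0_00[0]0_   read 0 → write 0, move →, go to B
B | _0_000[0]_   read 0 → write 0, move →, go to B
B | _0_0000[_]
The non-blank tape span at halt is 0_0000.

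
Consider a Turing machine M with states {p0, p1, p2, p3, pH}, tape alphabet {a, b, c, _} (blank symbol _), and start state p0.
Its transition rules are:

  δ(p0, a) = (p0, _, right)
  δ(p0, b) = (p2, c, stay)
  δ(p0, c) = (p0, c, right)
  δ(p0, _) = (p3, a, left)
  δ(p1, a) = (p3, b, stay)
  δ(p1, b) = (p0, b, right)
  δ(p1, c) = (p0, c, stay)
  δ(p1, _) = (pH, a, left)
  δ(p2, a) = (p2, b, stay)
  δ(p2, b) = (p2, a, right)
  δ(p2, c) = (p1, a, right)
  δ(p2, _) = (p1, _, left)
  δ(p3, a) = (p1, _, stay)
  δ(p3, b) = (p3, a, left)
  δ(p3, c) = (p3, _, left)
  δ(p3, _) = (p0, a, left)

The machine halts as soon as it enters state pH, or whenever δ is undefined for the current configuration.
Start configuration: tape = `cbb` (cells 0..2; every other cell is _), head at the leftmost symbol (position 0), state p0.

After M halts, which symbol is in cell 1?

state=p0 head=0 tape=[c]bb_   (p0,c)→(p0,c,right)
state=p0 head=1 tape=c[b]b_   (p0,b)→(p2,c,stay)
state=p2 head=1 tape=c[c]b_   (p2,c)→(p1,a,right)
state=p1 head=2 tape=ca[b]_   (p1,b)→(p0,b,right)
state=p0 head=3 tape=cab[_]   (p0,_)→(p3,a,left)
state=p3 head=2 tape=ca[b]a   (p3,b)→(p3,a,left)
state=p3 head=1 tape=c[a]aa   (p3,a)→(p1,_,stay)
state=p1 head=1 tape=c[_]aa   (p1,_)→(pH,a,left)
state=pH head=0 tape=[c]aaa
Cell 1 holds a when M halts.

a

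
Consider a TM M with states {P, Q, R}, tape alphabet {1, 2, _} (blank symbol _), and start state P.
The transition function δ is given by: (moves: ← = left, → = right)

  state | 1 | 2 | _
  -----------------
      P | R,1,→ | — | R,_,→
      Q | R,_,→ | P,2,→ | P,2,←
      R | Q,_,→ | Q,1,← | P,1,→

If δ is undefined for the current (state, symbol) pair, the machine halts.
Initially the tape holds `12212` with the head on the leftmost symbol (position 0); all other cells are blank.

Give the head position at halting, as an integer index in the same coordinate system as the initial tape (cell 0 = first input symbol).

state=P head=0 tape=[1]2212_   (P,1)→(R,1,→)
state=R head=1 tape=1[2]212_   (R,2)→(Q,1,←)
state=Q head=0 tape=[1]1212_   (Q,1)→(R,_,→)
state=R head=1 tape=_[1]212_   (R,1)→(Q,_,→)
state=Q head=2 tape=__[2]12_   (Q,2)→(P,2,→)
state=P head=3 tape=__2[1]2_   (P,1)→(R,1,→)
state=R head=4 tape=__21[2]_   (R,2)→(Q,1,←)
state=Q head=3 tape=__2[1]1_   (Q,1)→(R,_,→)
state=R head=4 tape=__2_[1]_   (R,1)→(Q,_,→)
state=Q head=5 tape=__2__[_]   (Q,_)→(P,2,←)
state=P head=4 tape=__2_[_]2   (P,_)→(R,_,→)
state=R head=5 tape=__2__[2]   (R,2)→(Q,1,←)
state=Q head=4 tape=__2_[_]1   (Q,_)→(P,2,←)
state=P head=3 tape=__2[_]21   (P,_)→(R,_,→)
state=R head=4 tape=__2_[2]1   (R,2)→(Q,1,←)
state=Q head=3 tape=__2[_]11   (Q,_)→(P,2,←)
state=P head=2 tape=__[2]211
At halt the head is at cell 2.

2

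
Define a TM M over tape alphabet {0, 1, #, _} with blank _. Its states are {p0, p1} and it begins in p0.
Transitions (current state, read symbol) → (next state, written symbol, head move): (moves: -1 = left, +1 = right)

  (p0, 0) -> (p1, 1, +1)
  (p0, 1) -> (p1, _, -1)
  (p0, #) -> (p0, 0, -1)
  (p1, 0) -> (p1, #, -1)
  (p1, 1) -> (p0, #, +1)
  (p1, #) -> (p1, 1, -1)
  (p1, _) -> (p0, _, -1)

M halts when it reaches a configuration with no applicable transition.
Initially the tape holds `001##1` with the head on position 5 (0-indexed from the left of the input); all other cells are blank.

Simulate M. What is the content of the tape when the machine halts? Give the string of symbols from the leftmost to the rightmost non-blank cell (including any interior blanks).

p0 | __001##[1]   read 1 → write _, move -1, go to p1
p1 | __001#[#]_   read # → write 1, move -1, go to p1
p1 | __001[#]1_   read # → write 1, move -1, go to p1
p1 | __00[1]11_   read 1 → write #, move +1, go to p0
p0 | __00#[1]1_   read 1 → write _, move -1, go to p1
p1 | __00[#]_1_   read # → write 1, move -1, go to p1
p1 | __0[0]1_1_   read 0 → write #, move -1, go to p1
p1 | __[0]#1_1_   read 0 → write #, move -1, go to p1
p1 | _[_]##1_1_   read _ → write _, move -1, go to p0
p0 | [_]_##1_1_
The non-blank tape span at halt is ##1_1.

##1_1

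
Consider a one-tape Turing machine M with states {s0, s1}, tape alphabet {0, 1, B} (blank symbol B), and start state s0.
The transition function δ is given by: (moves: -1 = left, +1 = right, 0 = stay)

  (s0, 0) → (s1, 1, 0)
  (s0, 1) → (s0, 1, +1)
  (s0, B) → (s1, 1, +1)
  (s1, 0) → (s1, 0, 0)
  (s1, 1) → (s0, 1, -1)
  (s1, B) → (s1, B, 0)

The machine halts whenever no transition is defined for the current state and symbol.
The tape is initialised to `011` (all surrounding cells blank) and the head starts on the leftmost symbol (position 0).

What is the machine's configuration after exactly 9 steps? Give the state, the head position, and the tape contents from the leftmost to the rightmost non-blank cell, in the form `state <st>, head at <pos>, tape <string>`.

s0 | B[0]11BB   read 0 → write 1, move 0, go to s1
s1 | B[1]11BB   read 1 → write 1, move -1, go to s0
s0 | [B]111BB   read B → write 1, move +1, go to s1
s1 | 1[1]11BB   read 1 → write 1, move -1, go to s0
s0 | [1]111BB   read 1 → write 1, move +1, go to s0
s0 | 1[1]11BB   read 1 → write 1, move +1, go to s0
s0 | 11[1]1BB   read 1 → write 1, move +1, go to s0
s0 | 111[1]BB   read 1 → write 1, move +1, go to s0
s0 | 1111[B]B   read B → write 1, move +1, go to s1
s1 | 11111[B]
After 9 steps: state s1, head at 4, tape 11111.

state s1, head at 4, tape 11111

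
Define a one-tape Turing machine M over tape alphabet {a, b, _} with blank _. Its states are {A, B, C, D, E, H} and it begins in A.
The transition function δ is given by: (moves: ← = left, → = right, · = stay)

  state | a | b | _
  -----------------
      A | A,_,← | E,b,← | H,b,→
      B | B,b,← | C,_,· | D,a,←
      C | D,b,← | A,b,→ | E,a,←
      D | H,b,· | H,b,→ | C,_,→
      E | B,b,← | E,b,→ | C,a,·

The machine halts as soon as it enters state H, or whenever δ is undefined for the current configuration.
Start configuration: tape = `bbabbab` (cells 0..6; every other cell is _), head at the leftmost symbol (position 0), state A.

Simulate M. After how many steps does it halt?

36

A | ____[b]babbab   read b → write b, move ←, go to E
E | ___[_]bbabbab   read _ → write a, move ·, go to C
C | ___[a]bbabbab   read a → write b, move ←, go to D
D | __[_]bbbabbab   read _ → write _, move →, go to C
C | ___[b]bbabbab   read b → write b, move →, go to A
A | ___b[b]babbab   read b → write b, move ←, go to E
E | ___[b]bbabbab   read b → write b, move →, go to E
E | ___b[b]babbab   read b → write b, move →, go to E
E | ___bb[b]abbab   read b → write b, move →, go to E
E | ___bbb[a]bbab   read a → write b, move ←, go to B
B | ___bb[b]bbbab   read b → write _, move ·, go to C
C | ___bb[_]bbbab   read _ → write a, move ←, go to E
E | ___b[b]abbbab   read b → write b, move →, go to E
E | ___bb[a]bbbab   read a → write b, move ←, go to B
B | ___b[b]bbbbab   read b → write _, move ·, go to C
C | ___b[_]bbbbab   read _ → write a, move ←, go to E
E | ___[b]abbbbab   read b → write b, move →, go to E
E | ___b[a]bbbbab   read a → write b, move ←, go to B
B | ___[b]bbbbbab   read b → write _, move ·, go to C
C | ___[_]bbbbbab   read _ → write a, move ←, go to E
E | __[_]abbbbbab   read _ → write a, move ·, go to C
C | __[a]abbbbbab   read a → write b, move ←, go to D
D | _[_]babbbbbab   read _ → write _, move →, go to C
C | __[b]abbbbbab   read b → write b, move →, go to A
A | __b[a]bbbbbab   read a → write _, move ←, go to A
A | __[b]_bbbbbab   read b → write b, move ←, go to E
E | _[_]b_bbbbbab   read _ → write a, move ·, go to C
C | _[a]b_bbbbbab   read a → write b, move ←, go to D
D | [_]bb_bbbbbab   read _ → write _, move →, go to C
C | _[b]b_bbbbbab   read b → write b, move →, go to A
A | _b[b]_bbbbbab   read b → write b, move ←, go to E
E | _[b]b_bbbbbab   read b → write b, move →, go to E
E | _b[b]_bbbbbab   read b → write b, move →, go to E
E | _bb[_]bbbbbab   read _ → write a, move ·, go to C
C | _bb[a]bbbbbab   read a → write b, move ←, go to D
D | _b[b]bbbbbbab   read b → write b, move →, go to H
H | _bb[b]bbbbbab
M halts after 36 transitions.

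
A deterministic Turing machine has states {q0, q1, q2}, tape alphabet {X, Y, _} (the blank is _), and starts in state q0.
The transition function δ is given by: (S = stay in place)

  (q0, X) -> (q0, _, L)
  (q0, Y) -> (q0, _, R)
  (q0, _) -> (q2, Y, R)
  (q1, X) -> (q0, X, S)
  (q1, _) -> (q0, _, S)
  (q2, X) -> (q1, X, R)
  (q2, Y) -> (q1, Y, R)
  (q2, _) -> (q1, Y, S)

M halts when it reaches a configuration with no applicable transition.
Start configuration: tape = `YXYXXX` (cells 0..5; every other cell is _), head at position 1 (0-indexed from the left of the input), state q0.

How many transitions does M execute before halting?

state=q0 head=1 tape=Y[X]YXXX   (q0,X)→(q0,_,L)
state=q0 head=0 tape=[Y]_YXXX   (q0,Y)→(q0,_,R)
state=q0 head=1 tape=_[_]YXXX   (q0,_)→(q2,Y,R)
state=q2 head=2 tape=_Y[Y]XXX   (q2,Y)→(q1,Y,R)
state=q1 head=3 tape=_YY[X]XX   (q1,X)→(q0,X,S)
state=q0 head=3 tape=_YY[X]XX   (q0,X)→(q0,_,L)
state=q0 head=2 tape=_Y[Y]_XX   (q0,Y)→(q0,_,R)
state=q0 head=3 tape=_Y_[_]XX   (q0,_)→(q2,Y,R)
state=q2 head=4 tape=_Y_Y[X]X   (q2,X)→(q1,X,R)
state=q1 head=5 tape=_Y_YX[X]   (q1,X)→(q0,X,S)
state=q0 head=5 tape=_Y_YX[X]   (q0,X)→(q0,_,L)
state=q0 head=4 tape=_Y_Y[X]_   (q0,X)→(q0,_,L)
state=q0 head=3 tape=_Y_[Y]__   (q0,Y)→(q0,_,R)
state=q0 head=4 tape=_Y__[_]_   (q0,_)→(q2,Y,R)
state=q2 head=5 tape=_Y__Y[_]   (q2,_)→(q1,Y,S)
state=q1 head=5 tape=_Y__Y[Y]
M halts after 15 transitions.

15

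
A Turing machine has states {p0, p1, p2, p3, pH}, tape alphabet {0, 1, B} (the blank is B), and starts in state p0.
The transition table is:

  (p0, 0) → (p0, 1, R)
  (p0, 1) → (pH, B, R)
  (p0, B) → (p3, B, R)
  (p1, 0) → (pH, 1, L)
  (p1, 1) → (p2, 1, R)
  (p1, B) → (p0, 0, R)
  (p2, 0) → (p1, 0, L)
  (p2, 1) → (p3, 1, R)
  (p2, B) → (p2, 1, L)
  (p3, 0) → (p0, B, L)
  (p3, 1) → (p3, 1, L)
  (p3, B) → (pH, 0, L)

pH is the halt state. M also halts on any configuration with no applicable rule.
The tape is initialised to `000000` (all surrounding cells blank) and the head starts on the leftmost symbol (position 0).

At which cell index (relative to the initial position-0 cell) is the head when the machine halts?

p0 | [0]00000BB   read 0 → write 1, move R, go to p0
p0 | 1[0]0000BB   read 0 → write 1, move R, go to p0
p0 | 11[0]000BB   read 0 → write 1, move R, go to p0
p0 | 111[0]00BB   read 0 → write 1, move R, go to p0
p0 | 1111[0]0BB   read 0 → write 1, move R, go to p0
p0 | 11111[0]BB   read 0 → write 1, move R, go to p0
p0 | 111111[B]B   read B → write B, move R, go to p3
p3 | 111111B[B]   read B → write 0, move L, go to pH
pH | 111111[B]0
At halt the head is at cell 6.

6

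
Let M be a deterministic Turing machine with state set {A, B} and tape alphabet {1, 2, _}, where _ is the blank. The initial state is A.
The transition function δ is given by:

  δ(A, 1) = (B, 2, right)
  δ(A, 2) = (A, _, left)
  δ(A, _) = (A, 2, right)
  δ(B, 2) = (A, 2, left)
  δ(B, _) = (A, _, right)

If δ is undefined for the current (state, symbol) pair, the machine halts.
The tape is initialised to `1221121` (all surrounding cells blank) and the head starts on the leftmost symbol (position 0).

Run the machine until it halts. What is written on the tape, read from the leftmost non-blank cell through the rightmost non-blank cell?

2222222121

A | ___[1]221121   read 1 → write 2, move right, go to B
B | ___2[2]21121   read 2 → write 2, move left, go to A
A | ___[2]221121   read 2 → write _, move left, go to A
A | __[_]_221121   read _ → write 2, move right, go to A
A | __2[_]221121   read _ → write 2, move right, go to A
A | __22[2]21121   read 2 → write _, move left, go to A
A | __2[2]_21121   read 2 → write _, move left, go to A
A | __[2]__21121   read 2 → write _, move left, go to A
A | _[_]___21121   read _ → write 2, move right, go to A
A | _2[_]__21121   read _ → write 2, move right, go to A
A | _22[_]_21121   read _ → write 2, move right, go to A
A | _222[_]21121   read _ → write 2, move right, go to A
A | _2222[2]1121   read 2 → write _, move left, go to A
A | _222[2]_1121   read 2 → write _, move left, go to A
A | _22[2]__1121   read 2 → write _, move left, go to A
A | _2[2]___1121   read 2 → write _, move left, go to A
A | _[2]____1121   read 2 → write _, move left, go to A
A | [_]_____1121   read _ → write 2, move right, go to A
A | 2[_]____1121   read _ → write 2, move right, go to A
A | 22[_]___1121   read _ → write 2, move right, go to A
A | 222[_]__1121   read _ → write 2, move right, go to A
A | 2222[_]_1121   read _ → write 2, move right, go to A
A | 22222[_]1121   read _ → write 2, move right, go to A
A | 222222[1]121   read 1 → write 2, move right, go to B
B | 2222222[1]21
The non-blank tape span at halt is 2222222121.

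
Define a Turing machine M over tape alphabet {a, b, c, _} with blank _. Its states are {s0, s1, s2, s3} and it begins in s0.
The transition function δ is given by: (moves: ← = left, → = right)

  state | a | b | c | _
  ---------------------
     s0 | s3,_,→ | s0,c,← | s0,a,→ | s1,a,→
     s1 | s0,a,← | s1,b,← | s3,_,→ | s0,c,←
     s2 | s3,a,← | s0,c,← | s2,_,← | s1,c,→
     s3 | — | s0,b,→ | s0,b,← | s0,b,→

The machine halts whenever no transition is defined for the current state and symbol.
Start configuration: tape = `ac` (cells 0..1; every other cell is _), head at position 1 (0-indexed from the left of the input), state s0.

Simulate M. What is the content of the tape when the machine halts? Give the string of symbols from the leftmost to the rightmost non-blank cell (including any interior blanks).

s0 | a[c]__   read c → write a, move →, go to s0
s0 | aa[_]_   read _ → write a, move →, go to s1
s1 | aaa[_]   read _ → write c, move ←, go to s0
s0 | aa[a]c   read a → write _, move →, go to s3
s3 | aa_[c]   read c → write b, move ←, go to s0
s0 | aa[_]b   read _ → write a, move →, go to s1
s1 | aaa[b]   read b → write b, move ←, go to s1
s1 | aa[a]b   read a → write a, move ←, go to s0
s0 | a[a]ab   read a → write _, move →, go to s3
s3 | a_[a]b
The non-blank tape span at halt is a_ab.

a_ab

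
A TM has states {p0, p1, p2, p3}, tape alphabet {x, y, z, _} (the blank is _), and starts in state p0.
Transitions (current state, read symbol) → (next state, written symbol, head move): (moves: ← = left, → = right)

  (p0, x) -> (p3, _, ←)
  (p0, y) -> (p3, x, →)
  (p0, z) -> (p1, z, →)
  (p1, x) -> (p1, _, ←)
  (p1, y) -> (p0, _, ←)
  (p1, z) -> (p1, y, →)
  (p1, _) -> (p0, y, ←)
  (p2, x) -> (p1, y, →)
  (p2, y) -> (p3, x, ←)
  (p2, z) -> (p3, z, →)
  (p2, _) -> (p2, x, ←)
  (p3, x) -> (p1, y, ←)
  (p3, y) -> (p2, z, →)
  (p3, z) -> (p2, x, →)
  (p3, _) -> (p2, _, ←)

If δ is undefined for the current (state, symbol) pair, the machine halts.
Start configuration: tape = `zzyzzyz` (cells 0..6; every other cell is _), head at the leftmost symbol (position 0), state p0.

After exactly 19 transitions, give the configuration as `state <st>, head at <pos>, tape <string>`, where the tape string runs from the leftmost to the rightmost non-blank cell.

state p0, head at 3, tape zxzyyxz

p0 | [z]zyzzyz   read z → write z, move →, go to p1
p1 | z[z]yzzyz   read z → write y, move →, go to p1
p1 | zy[y]zzyz   read y → write _, move ←, go to p0
p0 | z[y]_zzyz   read y → write x, move →, go to p3
p3 | zx[_]zzyz   read _ → write _, move ←, go to p2
p2 | z[x]_zzyz   read x → write y, move →, go to p1
p1 | zy[_]zzyz   read _ → write y, move ←, go to p0
p0 | z[y]yzzyz   read y → write x, move →, go to p3
p3 | zx[y]zzyz   read y → write z, move →, go to p2
p2 | zxz[z]zyz   read z → write z, move →, go to p3
p3 | zxzz[z]yz   read z → write x, move →, go to p2
p2 | zxzzx[y]z   read y → write x, move ←, go to p3
p3 | zxzz[x]xz   read x → write y, move ←, go to p1
p1 | zxz[z]yxz   read z → write y, move →, go to p1
p1 | zxzy[y]xz   read y → write _, move ←, go to p0
p0 | zxz[y]_xz   read y → write x, move →, go to p3
p3 | zxzx[_]xz   read _ → write _, move ←, go to p2
p2 | zxz[x]_xz   read x → write y, move →, go to p1
p1 | zxzy[_]xz   read _ → write y, move ←, go to p0
p0 | zxz[y]yxz
After 19 steps: state p0, head at 3, tape zxzyyxz.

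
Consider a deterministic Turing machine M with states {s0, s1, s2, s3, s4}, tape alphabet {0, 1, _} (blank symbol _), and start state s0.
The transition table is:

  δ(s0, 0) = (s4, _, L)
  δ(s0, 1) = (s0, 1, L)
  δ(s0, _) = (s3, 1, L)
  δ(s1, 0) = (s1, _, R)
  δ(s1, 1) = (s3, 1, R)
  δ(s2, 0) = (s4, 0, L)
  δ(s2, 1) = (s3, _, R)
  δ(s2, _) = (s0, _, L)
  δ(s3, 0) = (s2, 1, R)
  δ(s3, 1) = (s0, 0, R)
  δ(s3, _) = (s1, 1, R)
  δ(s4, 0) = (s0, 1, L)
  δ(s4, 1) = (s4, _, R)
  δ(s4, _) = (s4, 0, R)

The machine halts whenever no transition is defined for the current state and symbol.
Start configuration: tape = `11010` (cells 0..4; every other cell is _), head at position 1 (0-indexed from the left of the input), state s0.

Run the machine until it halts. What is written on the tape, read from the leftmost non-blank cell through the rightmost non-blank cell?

1_101_1_1

s0 | __1[1]010___   read 1 → write 1, move L, go to s0
s0 | __[1]1010___   read 1 → write 1, move L, go to s0
s0 | _[_]11010___   read _ → write 1, move L, go to s3
s3 | [_]111010___   read _ → write 1, move R, go to s1
s1 | 1[1]11010___   read 1 → write 1, move R, go to s3
s3 | 11[1]1010___   read 1 → write 0, move R, go to s0
s0 | 110[1]010___   read 1 → write 1, move L, go to s0
s0 | 11[0]1010___   read 0 → write _, move L, go to s4
s4 | 1[1]_1010___   read 1 → write _, move R, go to s4
s4 | 1_[_]1010___   read _ → write 0, move R, go to s4
s4 | 1_0[1]010___   read 1 → write _, move R, go to s4
s4 | 1_0_[0]10___   read 0 → write 1, move L, go to s0
s0 | 1_0[_]110___   read _ → write 1, move L, go to s3
s3 | 1_[0]1110___   read 0 → write 1, move R, go to s2
s2 | 1_1[1]110___   read 1 → write _, move R, go to s3
s3 | 1_1_[1]10___   read 1 → write 0, move R, go to s0
s0 | 1_1_0[1]0___   read 1 → write 1, move L, go to s0
s0 | 1_1_[0]10___   read 0 → write _, move L, go to s4
s4 | 1_1[_]_10___   read _ → write 0, move R, go to s4
s4 | 1_10[_]10___   read _ → write 0, move R, go to s4
s4 | 1_100[1]0___   read 1 → write _, move R, go to s4
s4 | 1_100_[0]___   read 0 → write 1, move L, go to s0
s0 | 1_100[_]1___   read _ → write 1, move L, go to s3
s3 | 1_10[0]11___   read 0 → write 1, move R, go to s2
s2 | 1_101[1]1___   read 1 → write _, move R, go to s3
s3 | 1_101_[1]___   read 1 → write 0, move R, go to s0
s0 | 1_101_0[_]__   read _ → write 1, move L, go to s3
s3 | 1_101_[0]1__   read 0 → write 1, move R, go to s2
s2 | 1_101_1[1]__   read 1 → write _, move R, go to s3
s3 | 1_101_1_[_]_   read _ → write 1, move R, go to s1
s1 | 1_101_1_1[_]
The non-blank tape span at halt is 1_101_1_1.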